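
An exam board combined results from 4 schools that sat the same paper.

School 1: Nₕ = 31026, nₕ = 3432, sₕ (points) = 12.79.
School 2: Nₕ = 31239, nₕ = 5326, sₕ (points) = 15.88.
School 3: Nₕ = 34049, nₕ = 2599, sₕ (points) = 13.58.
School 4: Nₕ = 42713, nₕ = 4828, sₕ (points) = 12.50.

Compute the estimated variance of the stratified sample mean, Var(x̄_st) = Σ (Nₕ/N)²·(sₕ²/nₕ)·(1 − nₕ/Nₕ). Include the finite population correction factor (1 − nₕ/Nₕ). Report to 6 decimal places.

N = 139027; Wₕ = Nₕ/N.
school 1: (31026/139027)²·12.79²/3432·(1 − 3432/31026) = 0.002111232
school 2: (31239/139027)²·15.88²/5326·(1 − 5326/31239) = 0.001982971
school 3: (34049/139027)²·13.58²/2599·(1 − 2599/34049) = 0.003931153
school 4: (42713/139027)²·12.50²/4828·(1 − 4828/42713) = 0.002709454
Sum = 0.010734810 → 0.010735.

0.010735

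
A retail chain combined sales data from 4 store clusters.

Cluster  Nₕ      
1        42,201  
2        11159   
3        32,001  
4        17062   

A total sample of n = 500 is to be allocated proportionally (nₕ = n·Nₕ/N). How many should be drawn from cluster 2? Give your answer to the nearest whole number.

N = 42201 + 11159 + 32001 + 17062 = 102423.
n_2 = 500·11159/102423 = 54.475... → 54.

54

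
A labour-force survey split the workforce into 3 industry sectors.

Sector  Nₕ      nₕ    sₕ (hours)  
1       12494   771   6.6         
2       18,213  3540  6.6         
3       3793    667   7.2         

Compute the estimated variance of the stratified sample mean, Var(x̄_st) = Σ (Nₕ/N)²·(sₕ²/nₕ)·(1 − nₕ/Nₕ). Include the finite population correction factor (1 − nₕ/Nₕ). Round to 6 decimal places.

N = 34500. Term for each stratum: Wₕ²sₕ²/nₕ·(1−nₕ/Nₕ).
Var(x̄_st) = 0.006952413 + 0.002762783 + 0.000774235 = 0.010489431 → 0.010489.

0.010489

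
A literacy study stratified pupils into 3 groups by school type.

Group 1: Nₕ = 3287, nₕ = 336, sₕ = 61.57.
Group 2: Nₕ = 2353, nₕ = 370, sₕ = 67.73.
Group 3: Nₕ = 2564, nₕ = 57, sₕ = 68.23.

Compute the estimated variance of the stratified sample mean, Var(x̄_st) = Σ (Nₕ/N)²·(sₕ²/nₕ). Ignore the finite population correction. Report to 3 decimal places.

N = 8204; Wₕ = Nₕ/N.
group 1: (3287/8204)²·61.57²/336 = 1.811120
group 2: (2353/8204)²·67.73²/370 = 1.019889
group 3: (2564/8204)²·68.23²/57 = 7.977386
Sum = 10.808395 → 10.808.

10.808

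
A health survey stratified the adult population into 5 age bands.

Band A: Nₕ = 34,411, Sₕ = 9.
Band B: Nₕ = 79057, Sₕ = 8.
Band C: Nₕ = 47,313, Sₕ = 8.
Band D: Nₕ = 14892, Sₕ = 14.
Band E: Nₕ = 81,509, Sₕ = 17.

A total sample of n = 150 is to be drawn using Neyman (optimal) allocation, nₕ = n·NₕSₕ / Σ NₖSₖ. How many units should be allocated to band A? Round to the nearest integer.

16

Σ NₕSₕ = 34411·9 + 79057·8 + 47313·8 + 14892·14 + 81509·17 = 2914800.
Share for A: 309699/2914800 = 0.10625.
n_A = 150 × 0.10625 = 15.938... → 16.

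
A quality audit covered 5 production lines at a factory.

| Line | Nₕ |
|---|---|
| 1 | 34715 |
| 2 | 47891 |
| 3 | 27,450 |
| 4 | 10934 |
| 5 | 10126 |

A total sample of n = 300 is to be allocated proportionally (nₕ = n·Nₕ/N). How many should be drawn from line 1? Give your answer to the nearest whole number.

Share of line 1 = 34715/131116 = 0.26477.
Allocate 300 × 0.26477 = 79.430... → 79.

79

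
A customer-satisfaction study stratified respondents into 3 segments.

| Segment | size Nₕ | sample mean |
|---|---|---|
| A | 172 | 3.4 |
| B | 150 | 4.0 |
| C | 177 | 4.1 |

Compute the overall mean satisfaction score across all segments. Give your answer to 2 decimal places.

N = 499; weights Wₕ = Nₕ/N = (0.3447, 0.3006, 0.3547).
x̄_st = Σ Wₕ·x̄ₕ = 0.3447·3.4 + 0.3006·4.0 + 0.3547·4.1 ≈ 3.8287...
→ 3.83.

3.83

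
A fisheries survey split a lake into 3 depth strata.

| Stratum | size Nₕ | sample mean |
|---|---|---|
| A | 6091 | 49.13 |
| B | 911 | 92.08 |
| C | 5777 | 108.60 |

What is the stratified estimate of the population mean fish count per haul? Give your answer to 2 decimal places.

79.08

N = 12779; weights Wₕ = Nₕ/N = (0.4766, 0.0713, 0.4521).
x̄_st = Σ Wₕ·x̄ₕ = 0.4766·49.13 + 0.0713·92.08 + 0.4521·108.60 ≈ 79.0764...
→ 79.08.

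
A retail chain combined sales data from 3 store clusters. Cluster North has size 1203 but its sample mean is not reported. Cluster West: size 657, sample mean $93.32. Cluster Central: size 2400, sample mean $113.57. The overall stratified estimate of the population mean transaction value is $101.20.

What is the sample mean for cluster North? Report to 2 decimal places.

80.83

N = 1203 + 657 + 2400 = 4260.
Overall total = μ·N = 101.20·4260 = 431112.
Subtract the known strata: 657·93.32 + 2400·113.57 = 333879.24.
Remaining total for cluster North: 431112 − 333879.24 = 97232.76.
Divide by its size: 97232.76 / 1203 = 80.8252... → 80.83.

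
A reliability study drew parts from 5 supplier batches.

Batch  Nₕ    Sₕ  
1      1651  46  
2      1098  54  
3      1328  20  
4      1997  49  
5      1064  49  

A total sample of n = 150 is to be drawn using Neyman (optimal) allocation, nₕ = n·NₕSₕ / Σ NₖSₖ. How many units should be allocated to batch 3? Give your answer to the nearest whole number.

1: NₕSₕ = 1651·46 = 75946
2: NₕSₕ = 1098·54 = 59292
3: NₕSₕ = 1328·20 = 26560
4: NₕSₕ = 1997·49 = 97853
5: NₕSₕ = 1064·49 = 52136
Σ NₕSₕ = 311787.
n_3 = 150·26560/311787 = 12.778... → 13.

13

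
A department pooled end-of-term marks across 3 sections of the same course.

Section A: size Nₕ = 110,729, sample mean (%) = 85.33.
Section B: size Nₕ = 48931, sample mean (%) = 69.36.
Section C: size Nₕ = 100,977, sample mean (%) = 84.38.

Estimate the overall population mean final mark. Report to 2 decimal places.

81.96

N = 110729 + 48931 + 100977 = 260637.
Overall mean = Σ (Nₕ/N)·x̄ₕ — weight by population share, not a simple average.
Σ Nₕx̄ₕ = 110729·85.33 + 48931·69.36 + 100977·84.38 = 9448505.57 + 3393854.16 + 8520439.26 = 21362798.99.
Divide by N: 21362798.99 / 260637 = 81.9638... → 81.96.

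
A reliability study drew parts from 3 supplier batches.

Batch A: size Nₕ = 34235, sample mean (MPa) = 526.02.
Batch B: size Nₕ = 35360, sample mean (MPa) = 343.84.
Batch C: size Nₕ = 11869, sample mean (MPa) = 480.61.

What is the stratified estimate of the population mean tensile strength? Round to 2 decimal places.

440.33

N = 34235 + 35360 + 11869 = 81464.
Overall mean = Σ (Nₕ/N)·x̄ₕ — weight by population share, not a simple average.
Σ Nₕx̄ₕ = 34235·526.02 + 35360·343.84 + 11869·480.61 = 18008294.7 + 12158182.4 + 5704360.09 = 35870837.19.
Divide by N: 35870837.19 / 81464 = 440.3275... → 440.33.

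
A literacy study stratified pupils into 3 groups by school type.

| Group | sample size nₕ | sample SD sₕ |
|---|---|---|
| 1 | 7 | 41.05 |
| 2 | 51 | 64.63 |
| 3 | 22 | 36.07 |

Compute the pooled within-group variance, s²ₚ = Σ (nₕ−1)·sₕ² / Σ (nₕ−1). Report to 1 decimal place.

3198.5

1: (7−1)·41.05² = 6·1685.1025 = 10110.615
2: (51−1)·64.63² = 50·4177.0369 = 208851.845
3: (22−1)·36.07² = 21·1301.0449 = 27321.9429
Numerator = 246284.4029; denominator = Σ(nₕ−1) = 77.
s²ₚ = 246284.4029/77 = 3198.499... → 3198.5.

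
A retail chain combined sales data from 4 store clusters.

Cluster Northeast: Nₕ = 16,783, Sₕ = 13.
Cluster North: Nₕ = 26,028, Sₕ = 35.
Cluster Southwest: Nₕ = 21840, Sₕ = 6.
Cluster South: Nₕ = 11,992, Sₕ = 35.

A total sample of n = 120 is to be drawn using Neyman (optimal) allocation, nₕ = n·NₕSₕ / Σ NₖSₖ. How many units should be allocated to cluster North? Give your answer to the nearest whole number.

65

Σ NₕSₕ = 16783·13 + 26028·35 + 21840·6 + 11992·35 = 1679919.
Share for North: 910980/1679919 = 0.54228.
n_North = 120 × 0.54228 = 65.073... → 65.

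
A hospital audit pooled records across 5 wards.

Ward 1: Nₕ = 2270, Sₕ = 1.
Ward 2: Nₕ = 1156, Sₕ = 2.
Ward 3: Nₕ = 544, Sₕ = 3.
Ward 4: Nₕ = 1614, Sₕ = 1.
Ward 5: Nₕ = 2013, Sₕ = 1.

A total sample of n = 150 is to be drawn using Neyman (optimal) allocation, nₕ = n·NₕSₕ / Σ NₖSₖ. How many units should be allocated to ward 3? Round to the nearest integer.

1: NₕSₕ = 2270·1 = 2270
2: NₕSₕ = 1156·2 = 2312
3: NₕSₕ = 544·3 = 1632
4: NₕSₕ = 1614·1 = 1614
5: NₕSₕ = 2013·1 = 2013
Σ NₕSₕ = 9841.
n_3 = 150·1632/9841 = 24.876... → 25.

25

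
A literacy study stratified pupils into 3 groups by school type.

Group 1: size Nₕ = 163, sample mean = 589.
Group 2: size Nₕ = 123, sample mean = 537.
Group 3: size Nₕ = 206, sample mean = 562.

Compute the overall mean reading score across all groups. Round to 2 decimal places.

N = 163 + 123 + 206 = 492.
The stratified mean weights each stratum mean by its population share Nₕ/N.
Σ Nₕx̄ₕ = 163·589 + 123·537 + 206·562 = 96007 + 66051 + 115772 = 277830.
Divide by N: 277830 / 492 = 564.6951... → 564.70.

564.70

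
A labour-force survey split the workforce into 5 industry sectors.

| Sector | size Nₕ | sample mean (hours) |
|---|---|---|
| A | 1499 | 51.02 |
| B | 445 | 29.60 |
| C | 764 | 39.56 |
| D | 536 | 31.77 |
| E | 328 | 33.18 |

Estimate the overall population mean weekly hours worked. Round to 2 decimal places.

41.37

N = 3572; weights Wₕ = Nₕ/N = (0.4197, 0.1246, 0.2139, 0.1501, 0.0918).
x̄_st = Σ Wₕ·x̄ₕ = 0.4197·51.02 + 0.1246·29.60 + 0.2139·39.56 + 0.1501·31.77 + 0.0918·33.18 ≈ 41.3736...
→ 41.37.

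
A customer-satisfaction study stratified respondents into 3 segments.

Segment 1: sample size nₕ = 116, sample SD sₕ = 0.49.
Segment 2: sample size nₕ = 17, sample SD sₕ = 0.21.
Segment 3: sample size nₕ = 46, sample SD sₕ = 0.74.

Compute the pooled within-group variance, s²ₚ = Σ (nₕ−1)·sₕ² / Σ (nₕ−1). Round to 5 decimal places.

0.30090

Degrees of freedom: 115 + 16 + 45 = 176.
Σ(nₕ−1)sₕ² = 115·0.2401 + 16·0.0441 + 45·0.5476 = 52.9591.
s²ₚ = 52.9591 / 176 = 0.3009040... → 0.30090.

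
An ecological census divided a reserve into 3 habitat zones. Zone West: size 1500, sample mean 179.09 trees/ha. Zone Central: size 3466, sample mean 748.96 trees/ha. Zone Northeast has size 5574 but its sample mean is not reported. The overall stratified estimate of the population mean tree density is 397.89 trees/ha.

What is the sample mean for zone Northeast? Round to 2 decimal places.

238.47

Σ Nₕx̄ₕ = N·μ, so 5574·x̄_Northeast = 10540·397.89 − (1500·179.09 + 3466·748.96).
= 4193760.6 − 2864530.36 = 1329230.24.
x̄_Northeast = 1329230.24 / 5574 = 238.4697... → 238.47.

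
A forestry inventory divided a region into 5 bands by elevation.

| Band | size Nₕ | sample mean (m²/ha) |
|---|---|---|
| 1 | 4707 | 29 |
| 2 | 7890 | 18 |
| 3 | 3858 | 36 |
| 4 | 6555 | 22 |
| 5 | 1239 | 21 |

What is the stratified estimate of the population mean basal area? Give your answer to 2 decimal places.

24.23

N = 24249; weights Wₕ = Nₕ/N = (0.1941, 0.3254, 0.1591, 0.2703, 0.0511).
x̄_st = Σ Wₕ·x̄ₕ = 0.1941·29 + 0.3254·18 + 0.1591·36 + 0.2703·22 + 0.0511·21 ≈ 24.2336...
→ 24.23.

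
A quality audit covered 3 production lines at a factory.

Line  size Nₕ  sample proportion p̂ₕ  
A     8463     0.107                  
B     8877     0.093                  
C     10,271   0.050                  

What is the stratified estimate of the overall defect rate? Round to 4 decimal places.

0.0813

Wₕ = Nₕ/N with N = 27611: 0.3065, 0.3215, 0.3720.
p̂_st = 0.3065·0.107 + 0.3215·0.093 + 0.3720·0.050 ≈ 0.081296... → 0.0813.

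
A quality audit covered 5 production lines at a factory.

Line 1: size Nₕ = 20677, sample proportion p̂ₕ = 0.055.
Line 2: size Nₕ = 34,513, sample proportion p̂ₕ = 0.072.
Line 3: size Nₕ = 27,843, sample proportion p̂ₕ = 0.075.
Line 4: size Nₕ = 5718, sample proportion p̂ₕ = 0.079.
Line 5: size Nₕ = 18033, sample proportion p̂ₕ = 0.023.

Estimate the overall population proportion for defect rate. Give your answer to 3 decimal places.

Wₕ = Nₕ/N with N = 106784: 0.1936, 0.3232, 0.2607, 0.0535, 0.1689.
p̂_st = 0.1936·0.055 + 0.3232·0.072 + 0.2607·0.075 + 0.0535·0.079 + 0.1689·0.023 ≈ 0.06159... → 0.062.

0.062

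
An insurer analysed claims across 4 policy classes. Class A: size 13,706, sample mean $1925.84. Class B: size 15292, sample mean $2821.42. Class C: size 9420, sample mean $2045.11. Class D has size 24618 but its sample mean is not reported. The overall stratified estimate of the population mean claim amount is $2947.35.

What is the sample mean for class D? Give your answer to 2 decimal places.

N = 13706 + 15292 + 9420 + 24618 = 63036.
Overall total = μ·N = 2947.35·63036 = 185789154.6.
Subtract the known strata: 13706·1925.84 + 15292·2821.42 + 9420·2045.11 = 88805653.88.
Remaining total for class D: 185789154.6 − 88805653.88 = 96983500.72.
Divide by its size: 96983500.72 / 24618 = 3939.5361... → 3939.54.

3939.54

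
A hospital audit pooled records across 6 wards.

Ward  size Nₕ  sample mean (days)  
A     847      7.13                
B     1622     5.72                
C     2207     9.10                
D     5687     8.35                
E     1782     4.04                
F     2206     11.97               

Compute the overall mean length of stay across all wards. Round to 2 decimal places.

x̄_st = (Σ Nₕx̄ₕ) / (Σ Nₕ) = (847·7.13 + 1622·5.72 + 2207·9.10 + 5687·8.35 + 1782·4.04 + 2206·11.97) / 14351
= 116492.2 / 14351 = 8.1174... → 8.12.

8.12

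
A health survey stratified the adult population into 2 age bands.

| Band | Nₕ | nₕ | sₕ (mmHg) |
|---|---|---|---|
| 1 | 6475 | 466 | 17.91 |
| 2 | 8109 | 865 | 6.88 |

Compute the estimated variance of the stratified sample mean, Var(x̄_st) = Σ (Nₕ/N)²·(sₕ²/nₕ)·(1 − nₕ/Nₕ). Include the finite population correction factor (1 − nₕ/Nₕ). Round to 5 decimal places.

0.14103

N = 14584; Wₕ = Nₕ/N.
band 1: (6475/14584)²·17.91²/466·(1 − 466/6475) = 0.12591977
band 2: (8109/14584)²·6.88²/865·(1 − 865/8109) = 0.01511309
Sum = 0.14103286 → 0.14103.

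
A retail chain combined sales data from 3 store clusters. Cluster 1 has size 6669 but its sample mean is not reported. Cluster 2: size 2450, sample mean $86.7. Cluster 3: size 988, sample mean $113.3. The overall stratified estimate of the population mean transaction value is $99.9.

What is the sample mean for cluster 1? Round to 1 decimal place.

102.8

N = 6669 + 2450 + 988 = 10107.
Overall total = μ·N = 99.9·10107 = 1009689.3.
Subtract the known strata: 2450·86.7 + 988·113.3 = 324355.4.
Remaining total for cluster 1: 1009689.3 − 324355.4 = 685333.9.
Divide by its size: 685333.9 / 6669 = 102.764... → 102.8.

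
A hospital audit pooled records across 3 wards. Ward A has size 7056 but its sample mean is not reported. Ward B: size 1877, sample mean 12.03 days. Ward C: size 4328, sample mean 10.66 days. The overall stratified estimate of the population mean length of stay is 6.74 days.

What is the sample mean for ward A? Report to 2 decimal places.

N = 7056 + 1877 + 4328 = 13261.
Overall total = μ·N = 6.74·13261 = 89379.14.
Subtract the known strata: 1877·12.03 + 4328·10.66 = 68716.79.
Remaining total for ward A: 89379.14 − 68716.79 = 20662.35.
Divide by its size: 20662.35 / 7056 = 2.9283... → 2.93.

2.93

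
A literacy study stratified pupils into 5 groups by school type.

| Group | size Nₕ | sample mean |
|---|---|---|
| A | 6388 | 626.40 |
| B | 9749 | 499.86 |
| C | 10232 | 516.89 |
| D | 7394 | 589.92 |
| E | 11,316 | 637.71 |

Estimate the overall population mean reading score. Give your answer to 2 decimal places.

N = 6388 + 9749 + 10232 + 7394 + 11316 = 45079.
Weight each subgroup mean by Nₕ/N and sum.
Σ Nₕx̄ₕ = 6388·626.40 + 9749·499.86 + 10232·516.89 + 7394·589.92 + 11316·637.71 = 4001443.2 + 4873135.14 + 5288818.48 + 4361868.48 + 7216326.36 = 25741591.66.
Divide by N: 25741591.66 / 45079 = 571.0329... → 571.03.

571.03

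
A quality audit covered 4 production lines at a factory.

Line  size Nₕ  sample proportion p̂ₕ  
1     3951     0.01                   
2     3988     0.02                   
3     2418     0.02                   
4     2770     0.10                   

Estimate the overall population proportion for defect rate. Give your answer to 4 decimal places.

N = 3951 + 3988 + 2418 + 2770 = 13127.
Overall proportion = Σ (Nₕ/N)·p̂ₕ.
Σ Nₕp̂ₕ = 39.51 + 79.76 + 48.36 + 277 = 444.63.
444.63 / 13127 = 0.033871... → 0.0339.

0.0339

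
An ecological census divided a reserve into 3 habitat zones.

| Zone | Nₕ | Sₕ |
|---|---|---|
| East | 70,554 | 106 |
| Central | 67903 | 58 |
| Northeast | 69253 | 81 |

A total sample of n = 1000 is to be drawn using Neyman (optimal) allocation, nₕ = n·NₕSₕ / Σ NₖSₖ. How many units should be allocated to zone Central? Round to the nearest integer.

231

East: NₕSₕ = 70554·106 = 7478724
Central: NₕSₕ = 67903·58 = 3938374
Northeast: NₕSₕ = 69253·81 = 5609493
Σ NₕSₕ = 17026591.
n_Central = 1000·3938374/17026591 = 231.307... → 231.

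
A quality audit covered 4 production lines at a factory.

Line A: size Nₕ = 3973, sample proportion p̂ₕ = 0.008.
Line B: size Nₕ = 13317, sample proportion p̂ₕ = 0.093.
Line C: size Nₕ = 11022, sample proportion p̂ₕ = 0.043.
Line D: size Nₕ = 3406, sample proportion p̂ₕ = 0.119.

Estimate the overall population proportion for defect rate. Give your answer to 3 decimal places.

Wₕ = Nₕ/N with N = 31718: 0.1253, 0.4199, 0.3475, 0.1074.
p̂_st = 0.1253·0.008 + 0.4199·0.093 + 0.3475·0.043 + 0.1074·0.119 ≈ 0.06777... → 0.068.

0.068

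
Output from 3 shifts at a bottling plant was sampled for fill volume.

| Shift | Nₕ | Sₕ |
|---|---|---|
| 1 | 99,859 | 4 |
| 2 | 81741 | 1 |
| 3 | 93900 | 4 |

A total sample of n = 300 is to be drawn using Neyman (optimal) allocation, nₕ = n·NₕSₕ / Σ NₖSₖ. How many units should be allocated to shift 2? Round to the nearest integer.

29

1: NₕSₕ = 99859·4 = 399436
2: NₕSₕ = 81741·1 = 81741
3: NₕSₕ = 93900·4 = 375600
Σ NₕSₕ = 856777.
n_2 = 300·81741/856777 = 28.622... → 29.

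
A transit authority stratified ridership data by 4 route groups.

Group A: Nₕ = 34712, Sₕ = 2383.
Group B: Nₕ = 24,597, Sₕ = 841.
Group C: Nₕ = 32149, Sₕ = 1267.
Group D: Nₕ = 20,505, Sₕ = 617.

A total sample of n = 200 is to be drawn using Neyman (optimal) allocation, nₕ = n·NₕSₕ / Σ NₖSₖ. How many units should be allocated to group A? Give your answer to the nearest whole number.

106

Σ NₕSₕ = 34712·2383 + 24597·841 + 32149·1267 + 20505·617 = 156789141.
Share for A: 82718696/156789141 = 0.52758.
n_A = 200 × 0.52758 = 105.516... → 106.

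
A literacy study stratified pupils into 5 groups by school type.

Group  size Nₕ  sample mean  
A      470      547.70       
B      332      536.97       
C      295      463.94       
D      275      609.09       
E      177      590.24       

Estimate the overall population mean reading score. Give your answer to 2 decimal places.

545.21

N = 470 + 332 + 295 + 275 + 177 = 1549.
The stratified mean weights each stratum mean by its population share Nₕ/N.
Σ Nₕx̄ₕ = 470·547.70 + 332·536.97 + 295·463.94 + 275·609.09 + 177·590.24 = 257419 + 178274.04 + 136862.3 + 167499.75 + 104472.48 = 844527.57.
Divide by N: 844527.57 / 1549 = 545.2082... → 545.21.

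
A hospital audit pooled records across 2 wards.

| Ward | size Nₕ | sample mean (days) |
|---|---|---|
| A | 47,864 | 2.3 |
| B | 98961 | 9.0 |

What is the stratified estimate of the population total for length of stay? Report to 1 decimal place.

A: 47864·2.3 = 110087.2
B: 98961·9.0 = 890649
τ̂ = Σ Nₕx̄ₕ = 1000736.2.

1000736.2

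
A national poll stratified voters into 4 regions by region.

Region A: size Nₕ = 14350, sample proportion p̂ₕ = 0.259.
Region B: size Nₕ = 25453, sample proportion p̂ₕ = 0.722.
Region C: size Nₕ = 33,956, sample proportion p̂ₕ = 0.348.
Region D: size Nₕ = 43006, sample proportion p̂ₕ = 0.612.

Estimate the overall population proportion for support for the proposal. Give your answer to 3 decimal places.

0.516

N = 14350 + 25453 + 33956 + 43006 = 116765.
Overall proportion = Σ (Nₕ/N)·p̂ₕ.
Σ Nₕp̂ₕ = 3716.65 + 18377.066 + 11816.688 + 26319.672 = 60230.076.
60230.076 / 116765 = 0.51582... → 0.516.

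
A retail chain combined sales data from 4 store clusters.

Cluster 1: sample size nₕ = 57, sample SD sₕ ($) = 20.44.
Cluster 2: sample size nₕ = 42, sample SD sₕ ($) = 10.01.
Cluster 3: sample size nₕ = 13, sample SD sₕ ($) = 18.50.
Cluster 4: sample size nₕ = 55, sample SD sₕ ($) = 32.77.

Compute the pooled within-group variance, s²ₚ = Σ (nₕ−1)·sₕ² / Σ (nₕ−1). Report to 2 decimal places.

549.70

Degrees of freedom: 56 + 41 + 12 + 54 = 163.
Σ(nₕ−1)sₕ² = 56·417.7936 + 41·100.2001 + 12·342.25 + 54·1073.8729 = 89600.7823.
s²ₚ = 89600.7823 / 163 = 549.6981... → 549.70.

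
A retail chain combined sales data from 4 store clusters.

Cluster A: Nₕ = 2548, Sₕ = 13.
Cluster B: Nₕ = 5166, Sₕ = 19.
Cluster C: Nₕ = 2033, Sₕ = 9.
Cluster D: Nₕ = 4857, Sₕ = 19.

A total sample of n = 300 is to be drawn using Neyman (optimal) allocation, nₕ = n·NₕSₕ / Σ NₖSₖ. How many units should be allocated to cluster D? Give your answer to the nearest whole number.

114

Σ NₕSₕ = 2548·13 + 5166·19 + 2033·9 + 4857·19 = 241858.
Share for D: 92283/241858 = 0.38156.
n_D = 300 × 0.38156 = 114.468... → 114.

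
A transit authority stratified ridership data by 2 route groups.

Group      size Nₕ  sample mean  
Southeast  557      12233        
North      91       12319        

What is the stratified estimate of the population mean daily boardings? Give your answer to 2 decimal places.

x̄_st = (Σ Nₕx̄ₕ) / (Σ Nₕ) = (557·12233 + 91·12319) / 648
= 7934810 / 648 = 12245.0772... → 12245.08.

12245.08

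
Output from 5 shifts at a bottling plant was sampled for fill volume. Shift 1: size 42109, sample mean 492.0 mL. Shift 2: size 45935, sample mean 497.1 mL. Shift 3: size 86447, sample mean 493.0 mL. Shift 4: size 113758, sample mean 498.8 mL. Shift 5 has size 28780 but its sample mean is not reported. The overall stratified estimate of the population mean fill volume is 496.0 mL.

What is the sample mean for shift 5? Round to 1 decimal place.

498.0

Σ Nₕx̄ₕ = N·μ, so 28780·x̄_5 = 317029·496.0 − (42109·492.0 + 45935·497.1 + 86447·493.0 + 113758·498.8).
= 157246384 − 142912777.9 = 14333606.1.
x̄_5 = 14333606.1 / 28780 = 498.041... → 498.0.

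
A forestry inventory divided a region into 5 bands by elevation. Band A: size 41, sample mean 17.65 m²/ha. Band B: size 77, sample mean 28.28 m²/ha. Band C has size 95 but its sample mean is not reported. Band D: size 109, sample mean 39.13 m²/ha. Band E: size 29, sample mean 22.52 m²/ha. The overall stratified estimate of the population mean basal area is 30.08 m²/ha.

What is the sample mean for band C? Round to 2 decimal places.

28.83

Σ Nₕx̄ₕ = N·μ, so 95·x̄_C = 351·30.08 − (41·17.65 + 77·28.28 + 109·39.13 + 29·22.52).
= 10558.08 − 7819.46 = 2738.62.
x̄_C = 2738.62 / 95 = 28.8276... → 28.83.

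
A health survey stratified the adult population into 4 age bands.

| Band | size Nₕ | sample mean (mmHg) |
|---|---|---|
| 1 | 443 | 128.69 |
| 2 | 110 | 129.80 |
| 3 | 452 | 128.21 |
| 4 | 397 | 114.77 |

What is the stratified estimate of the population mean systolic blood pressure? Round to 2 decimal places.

124.68

N = 1402; weights Wₕ = Nₕ/N = (0.3160, 0.0785, 0.3224, 0.2832).
x̄_st = Σ Wₕ·x̄ₕ = 0.3160·128.69 + 0.0785·129.80 + 0.3224·128.21 + 0.2832·114.77 ≈ 124.6807...
→ 124.68.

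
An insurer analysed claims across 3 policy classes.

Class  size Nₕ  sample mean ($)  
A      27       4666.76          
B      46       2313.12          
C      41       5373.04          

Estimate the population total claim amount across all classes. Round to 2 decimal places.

452700.68

A: 27·4666.76 = 126002.52
B: 46·2313.12 = 106403.52
C: 41·5373.04 = 220294.64
τ̂ = Σ Nₕx̄ₕ = 452700.68.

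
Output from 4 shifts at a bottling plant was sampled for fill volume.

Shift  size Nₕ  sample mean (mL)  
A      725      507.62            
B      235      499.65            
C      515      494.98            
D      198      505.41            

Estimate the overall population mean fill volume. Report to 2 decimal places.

502.35

N = 725 + 235 + 515 + 198 = 1673.
Weight each subgroup mean by Nₕ/N and sum.
Σ Nₕx̄ₕ = 725·507.62 + 235·499.65 + 515·494.98 + 198·505.41 = 368024.5 + 117417.75 + 254914.7 + 100071.18 = 840428.13.
Divide by N: 840428.13 / 1673 = 502.3480... → 502.35.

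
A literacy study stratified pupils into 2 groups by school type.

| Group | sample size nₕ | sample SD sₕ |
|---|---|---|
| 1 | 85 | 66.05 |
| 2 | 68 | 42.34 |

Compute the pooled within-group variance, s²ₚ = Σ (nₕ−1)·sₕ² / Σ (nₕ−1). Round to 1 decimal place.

3222.3

Degrees of freedom: 84 + 67 = 151.
Σ(nₕ−1)sₕ² = 84·4362.6025 + 67·1792.6756 = 486567.8752.
s²ₚ = 486567.8752 / 151 = 3222.304... → 3222.3.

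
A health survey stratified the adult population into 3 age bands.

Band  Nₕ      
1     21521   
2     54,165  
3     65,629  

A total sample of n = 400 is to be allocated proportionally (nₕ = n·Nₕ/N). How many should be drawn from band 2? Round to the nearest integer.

Share of band 2 = 54165/141315 = 0.38329.
Allocate 400 × 0.38329 = 153.317... → 153.

153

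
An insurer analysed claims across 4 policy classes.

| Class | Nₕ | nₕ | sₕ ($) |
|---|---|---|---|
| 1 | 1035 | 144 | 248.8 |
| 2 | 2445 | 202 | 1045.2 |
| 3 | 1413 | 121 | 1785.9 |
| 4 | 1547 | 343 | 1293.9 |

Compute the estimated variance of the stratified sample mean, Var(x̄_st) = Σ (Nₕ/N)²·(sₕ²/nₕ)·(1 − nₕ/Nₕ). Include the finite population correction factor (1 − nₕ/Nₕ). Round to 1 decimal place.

2104.2

N = 6440; Wₕ = Nₕ/N.
class 1: (1035/6440)²·248.8²/144·(1 − 144/1035) = 9.5584
class 2: (2445/6440)²·1045.2²/202·(1 − 202/2445) = 715.1281
class 3: (1413/6440)²·1785.9²/121·(1 − 121/1413) = 1160.2774
class 4: (1547/6440)²·1293.9²/343·(1 − 343/1547) = 219.2060
Sum = 2104.1699 → 2104.2.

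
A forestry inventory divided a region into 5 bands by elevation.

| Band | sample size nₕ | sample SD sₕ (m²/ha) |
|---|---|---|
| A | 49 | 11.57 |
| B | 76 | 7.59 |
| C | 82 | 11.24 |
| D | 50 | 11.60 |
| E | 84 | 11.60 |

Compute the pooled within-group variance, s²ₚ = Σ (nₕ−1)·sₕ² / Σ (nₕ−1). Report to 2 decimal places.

A: (49−1)·11.57² = 48·133.8649 = 6425.5152
B: (76−1)·7.59² = 75·57.6081 = 4320.6075
C: (82−1)·11.24² = 81·126.3376 = 10233.3456
D: (50−1)·11.60² = 49·134.56 = 6593.44
E: (84−1)·11.60² = 83·134.56 = 11168.48
Numerator = 38741.3883; denominator = Σ(nₕ−1) = 336.
s²ₚ = 38741.3883/336 = 115.3018... → 115.30.

115.30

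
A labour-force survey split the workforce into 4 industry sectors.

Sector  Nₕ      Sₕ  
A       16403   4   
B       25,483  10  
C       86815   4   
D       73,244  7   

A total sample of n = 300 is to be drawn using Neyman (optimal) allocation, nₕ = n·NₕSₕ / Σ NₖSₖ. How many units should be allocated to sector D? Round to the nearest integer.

130

A: NₕSₕ = 16403·4 = 65612
B: NₕSₕ = 25483·10 = 254830
C: NₕSₕ = 86815·4 = 347260
D: NₕSₕ = 73244·7 = 512708
Σ NₕSₕ = 1180410.
n_D = 300·512708/1180410 = 130.304... → 130.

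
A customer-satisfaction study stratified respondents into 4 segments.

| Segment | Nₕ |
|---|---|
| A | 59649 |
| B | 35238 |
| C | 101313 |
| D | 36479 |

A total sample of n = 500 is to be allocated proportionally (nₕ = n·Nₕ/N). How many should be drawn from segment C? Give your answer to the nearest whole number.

N = 59649 + 35238 + 101313 + 36479 = 232679.
n_C = 500·101313/232679 = 217.710... → 218.

218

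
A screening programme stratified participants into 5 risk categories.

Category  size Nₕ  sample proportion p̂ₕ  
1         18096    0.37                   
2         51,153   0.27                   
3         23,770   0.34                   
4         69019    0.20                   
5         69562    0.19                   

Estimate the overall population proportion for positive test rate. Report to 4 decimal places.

0.2401

N = 18096 + 51153 + 23770 + 69019 + 69562 = 231600.
Overall proportion = Σ (Nₕ/N)·p̂ₕ.
Σ Nₕp̂ₕ = 6695.52 + 13811.31 + 8081.8 + 13803.8 + 13216.78 = 55609.21.
55609.21 / 231600 = 0.240109... → 0.2401.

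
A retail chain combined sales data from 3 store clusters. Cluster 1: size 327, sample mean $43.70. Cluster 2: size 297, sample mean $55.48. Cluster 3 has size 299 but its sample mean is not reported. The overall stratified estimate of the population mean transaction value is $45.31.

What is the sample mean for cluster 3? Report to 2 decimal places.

36.97

Σ Nₕx̄ₕ = N·μ, so 299·x̄_3 = 923·45.31 − (327·43.70 + 297·55.48).
= 41821.13 − 30767.46 = 11053.67.
x̄_3 = 11053.67 / 299 = 36.9688... → 36.97.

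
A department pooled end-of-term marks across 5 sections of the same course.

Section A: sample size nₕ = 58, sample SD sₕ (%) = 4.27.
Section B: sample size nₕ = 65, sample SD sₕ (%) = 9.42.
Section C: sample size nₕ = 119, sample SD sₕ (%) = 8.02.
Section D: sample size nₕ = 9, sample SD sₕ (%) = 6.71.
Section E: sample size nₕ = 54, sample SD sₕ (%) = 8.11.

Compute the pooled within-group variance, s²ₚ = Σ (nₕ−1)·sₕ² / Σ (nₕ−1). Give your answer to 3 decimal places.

60.514

A: (58−1)·4.27² = 57·18.2329 = 1039.2753
B: (65−1)·9.42² = 64·88.7364 = 5679.1296
C: (119−1)·8.02² = 118·64.3204 = 7589.8072
D: (9−1)·6.71² = 8·45.0241 = 360.1928
E: (54−1)·8.11² = 53·65.7721 = 3485.9213
Numerator = 18154.3262; denominator = Σ(nₕ−1) = 300.
s²ₚ = 18154.3262/300 = 60.51442... → 60.514.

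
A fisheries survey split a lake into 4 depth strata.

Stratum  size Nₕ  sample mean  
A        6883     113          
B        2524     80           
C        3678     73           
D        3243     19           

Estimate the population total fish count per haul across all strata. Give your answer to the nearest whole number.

1309810

Estimate total by summing Nₕ·x̄ₕ over strata.
6883·113 + 2524·80 + 3678·73 + 3243·19 = 777779 + 201920 + 268494 + 61617 = 1309810.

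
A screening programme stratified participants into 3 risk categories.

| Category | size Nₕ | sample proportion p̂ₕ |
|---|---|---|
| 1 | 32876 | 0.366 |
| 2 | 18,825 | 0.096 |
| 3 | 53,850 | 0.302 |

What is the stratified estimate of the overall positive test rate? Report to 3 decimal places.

0.285

N = 32876 + 18825 + 53850 = 105551.
Overall proportion = Σ (Nₕ/N)·p̂ₕ.
Σ Nₕp̂ₕ = 12032.616 + 1807.2 + 16262.7 = 30102.516.
30102.516 / 105551 = 0.28519... → 0.285.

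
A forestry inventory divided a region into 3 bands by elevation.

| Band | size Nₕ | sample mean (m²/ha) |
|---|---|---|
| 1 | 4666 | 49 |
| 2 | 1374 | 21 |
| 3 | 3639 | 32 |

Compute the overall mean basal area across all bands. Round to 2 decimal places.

N = 4666 + 1374 + 3639 = 9679.
Weight each subgroup mean by Nₕ/N and sum.
Σ Nₕx̄ₕ = 4666·49 + 1374·21 + 3639·32 = 228634 + 28854 + 116448 = 373936.
Divide by N: 373936 / 9679 = 38.6337... → 38.63.

38.63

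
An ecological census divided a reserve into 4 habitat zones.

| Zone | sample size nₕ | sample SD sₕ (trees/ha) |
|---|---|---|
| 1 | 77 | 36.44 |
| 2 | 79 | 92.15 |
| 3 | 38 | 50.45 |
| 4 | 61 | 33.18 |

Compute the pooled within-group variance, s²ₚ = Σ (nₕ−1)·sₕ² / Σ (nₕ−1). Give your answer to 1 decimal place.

1: (77−1)·36.44² = 76·1327.8736 = 100918.3936
2: (79−1)·92.15² = 78·8491.6225 = 662346.555
3: (38−1)·50.45² = 37·2545.2025 = 94172.4925
4: (61−1)·33.18² = 60·1100.9124 = 66054.744
Numerator = 923492.1851; denominator = Σ(nₕ−1) = 251.
s²ₚ = 923492.1851/251 = 3679.252... → 3679.3.

3679.3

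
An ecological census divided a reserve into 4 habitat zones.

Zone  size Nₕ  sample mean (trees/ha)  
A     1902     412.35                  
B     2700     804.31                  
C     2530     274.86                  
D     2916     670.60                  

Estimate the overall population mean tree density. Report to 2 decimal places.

558.00

N = 10048; weights Wₕ = Nₕ/N = (0.1893, 0.2687, 0.2518, 0.2902).
x̄_st = Σ Wₕ·x̄ₕ = 0.1893·412.35 + 0.2687·804.31 + 0.2518·274.86 + 0.2902·670.60 ≈ 558.0008...
→ 558.00.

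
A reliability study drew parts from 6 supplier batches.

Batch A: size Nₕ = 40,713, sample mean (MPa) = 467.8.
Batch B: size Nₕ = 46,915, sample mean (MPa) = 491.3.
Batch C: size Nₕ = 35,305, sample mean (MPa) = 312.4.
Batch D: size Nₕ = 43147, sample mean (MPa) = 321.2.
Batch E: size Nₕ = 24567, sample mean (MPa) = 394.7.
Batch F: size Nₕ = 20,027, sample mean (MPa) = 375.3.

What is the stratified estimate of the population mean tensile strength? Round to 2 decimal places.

399.65

N = 210674; weights Wₕ = Nₕ/N = (0.1933, 0.2227, 0.1676, 0.2048, 0.1166, 0.0951).
x̄_st = Σ Wₕ·x̄ₕ = 0.1933·467.8 + 0.2227·491.3 + 0.1676·312.4 + 0.2048·321.2 + 0.1166·394.7 + 0.0951·375.3 ≈ 399.6493...
→ 399.65.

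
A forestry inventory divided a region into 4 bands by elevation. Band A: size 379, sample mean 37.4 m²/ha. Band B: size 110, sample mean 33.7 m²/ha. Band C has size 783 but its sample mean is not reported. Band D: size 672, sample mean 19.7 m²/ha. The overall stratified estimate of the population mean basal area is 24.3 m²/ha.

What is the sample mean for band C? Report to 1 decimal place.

N = 379 + 110 + 783 + 672 = 1944.
Overall total = μ·N = 24.3·1944 = 47239.2.
Subtract the known strata: 379·37.4 + 110·33.7 + 672·19.7 = 31120.
Remaining total for band C: 47239.2 − 31120 = 16119.2.
Divide by its size: 16119.2 / 783 = 20.586... → 20.6.

20.6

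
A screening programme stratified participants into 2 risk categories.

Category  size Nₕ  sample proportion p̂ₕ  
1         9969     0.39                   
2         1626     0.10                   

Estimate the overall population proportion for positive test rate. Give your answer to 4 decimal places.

0.3493

Wₕ = Nₕ/N with N = 11595: 0.8598, 0.1402.
p̂_st = 0.8598·0.39 + 0.1402·0.10 ≈ 0.349332... → 0.3493.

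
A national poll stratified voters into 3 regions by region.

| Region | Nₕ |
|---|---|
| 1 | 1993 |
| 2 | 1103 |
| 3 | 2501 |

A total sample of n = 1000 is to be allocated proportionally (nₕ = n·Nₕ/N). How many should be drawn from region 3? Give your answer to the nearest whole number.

Share of region 3 = 2501/5597 = 0.44685.
Allocate 1000 × 0.44685 = 446.847... → 447.

447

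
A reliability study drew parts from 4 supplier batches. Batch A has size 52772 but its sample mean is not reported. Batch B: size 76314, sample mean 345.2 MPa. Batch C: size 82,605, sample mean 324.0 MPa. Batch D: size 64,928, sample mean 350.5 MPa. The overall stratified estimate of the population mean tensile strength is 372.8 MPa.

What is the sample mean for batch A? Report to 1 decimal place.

Σ Nₕx̄ₕ = N·μ, so 52772·x̄_A = 276619·372.8 − (76314·345.2 + 82605·324.0 + 64928·350.5).
= 103123563.2 − 75864876.8 = 27258686.4.
x̄_A = 27258686.4 / 52772 = 516.537... → 516.5.

516.5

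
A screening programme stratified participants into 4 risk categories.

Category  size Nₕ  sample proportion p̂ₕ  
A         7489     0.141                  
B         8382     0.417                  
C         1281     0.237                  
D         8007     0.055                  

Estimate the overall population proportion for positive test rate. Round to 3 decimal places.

N = 7489 + 8382 + 1281 + 8007 = 25159.
Overall proportion = Σ (Nₕ/N)·p̂ₕ.
Σ Nₕp̂ₕ = 1055.949 + 3495.294 + 303.597 + 440.385 = 5295.225.
5295.225 / 25159 = 0.21047... → 0.210.

0.210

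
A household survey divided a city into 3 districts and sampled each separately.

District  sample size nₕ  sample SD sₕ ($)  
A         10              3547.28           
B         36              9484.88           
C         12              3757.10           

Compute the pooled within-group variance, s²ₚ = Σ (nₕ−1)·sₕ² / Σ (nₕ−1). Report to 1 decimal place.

Degrees of freedom: 9 + 35 + 11 = 55.
Σ(nₕ−1)sₕ² = 9·12583195.3984 + 35·89962948.6144 + 11·14115800.41 = 3417225764.5996.
s²ₚ = 3417225764.5996 / 55 = 62131377.538... → 62131377.5.

62131377.5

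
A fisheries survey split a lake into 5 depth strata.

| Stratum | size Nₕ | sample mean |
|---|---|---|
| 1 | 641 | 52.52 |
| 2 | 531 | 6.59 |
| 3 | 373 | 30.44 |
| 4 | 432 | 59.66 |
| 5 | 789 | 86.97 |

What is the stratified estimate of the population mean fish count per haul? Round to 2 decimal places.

51.67

x̄_st = (Σ Nₕx̄ₕ) / (Σ Nₕ) = (641·52.52 + 531·6.59 + 373·30.44 + 432·59.66 + 789·86.97) / 2766
= 142911.18 / 2766 = 51.6671... → 51.67.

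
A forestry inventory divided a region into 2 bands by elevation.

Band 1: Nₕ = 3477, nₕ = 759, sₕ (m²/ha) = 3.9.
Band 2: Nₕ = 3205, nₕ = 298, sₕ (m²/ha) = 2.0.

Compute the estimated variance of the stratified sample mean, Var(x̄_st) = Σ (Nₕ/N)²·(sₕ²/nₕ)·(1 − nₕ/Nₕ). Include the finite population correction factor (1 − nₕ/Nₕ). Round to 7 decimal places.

0.0070425

N = 6682; Wₕ = Nₕ/N.
band 1: (3477/6682)²·3.9²/759·(1 − 759/3477) = 0.0042415895
band 2: (3205/6682)²·2.0²/298·(1 − 298/3205) = 0.0028009403
Sum = 0.0070425298 → 0.0070425.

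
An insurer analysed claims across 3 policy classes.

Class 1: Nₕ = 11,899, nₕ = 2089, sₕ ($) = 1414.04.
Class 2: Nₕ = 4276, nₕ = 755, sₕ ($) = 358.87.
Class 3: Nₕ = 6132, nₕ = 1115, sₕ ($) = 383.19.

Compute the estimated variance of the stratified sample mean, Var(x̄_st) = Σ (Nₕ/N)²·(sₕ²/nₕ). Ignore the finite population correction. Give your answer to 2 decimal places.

288.57

N = 22307; Wₕ = Nₕ/N.
class 1: (11899/22307)²·1414.04²/2089 = 272.34759
class 2: (4276/22307)²·358.87²/755 = 6.26788
class 3: (6132/22307)²·383.19²/1115 = 9.95120
Sum = 288.56667 → 288.57.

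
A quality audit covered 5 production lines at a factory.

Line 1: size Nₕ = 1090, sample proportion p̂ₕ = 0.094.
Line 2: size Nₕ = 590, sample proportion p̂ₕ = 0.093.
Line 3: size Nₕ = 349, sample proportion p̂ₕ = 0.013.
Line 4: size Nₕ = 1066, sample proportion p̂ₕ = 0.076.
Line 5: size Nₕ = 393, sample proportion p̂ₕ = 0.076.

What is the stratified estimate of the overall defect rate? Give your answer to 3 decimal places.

0.078

N = 1090 + 590 + 349 + 1066 + 393 = 3488.
Overall proportion = Σ (Nₕ/N)·p̂ₕ.
Σ Nₕp̂ₕ = 102.46 + 54.87 + 4.537 + 81.016 + 29.868 = 272.751.
272.751 / 3488 = 0.07820... → 0.078.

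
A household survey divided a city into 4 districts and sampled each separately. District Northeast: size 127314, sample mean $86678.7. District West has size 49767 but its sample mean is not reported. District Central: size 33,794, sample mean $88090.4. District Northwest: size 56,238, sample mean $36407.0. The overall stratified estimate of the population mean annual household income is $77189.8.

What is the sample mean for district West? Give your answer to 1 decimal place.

N = 127314 + 49767 + 33794 + 56238 = 267113.
Overall total = μ·N = 77189.8·267113 = 20618399047.4.
Subtract the known strata: 127314·86678.7 + 33794·88090.4 + 56238·36407.0 = 16059795855.4.
Remaining total for district West: 20618399047.4 − 16059795855.4 = 4558603192.
Divide by its size: 4558603192 / 49767 = 91598.915... → 91598.9.

91598.9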